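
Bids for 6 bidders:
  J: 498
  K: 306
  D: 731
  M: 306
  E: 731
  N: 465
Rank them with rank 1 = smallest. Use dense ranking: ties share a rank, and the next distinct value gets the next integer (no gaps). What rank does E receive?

Sorted (ascending): 306, 306, 465, 498, 731, 731
The 2 values of 306 share dense rank 1.
The 2 values of 731 share dense rank 4.
Remaining distinct values take the next consecutive integers.
E has value 731 → rank 4.

4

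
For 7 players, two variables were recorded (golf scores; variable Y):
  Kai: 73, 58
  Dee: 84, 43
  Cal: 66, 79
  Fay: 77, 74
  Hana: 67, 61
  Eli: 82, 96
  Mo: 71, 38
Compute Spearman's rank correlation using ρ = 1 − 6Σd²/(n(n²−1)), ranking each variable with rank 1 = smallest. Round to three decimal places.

-0.071

Ranks of variable 1: 4, 7, 1, 5, 2, 6, 3
Ranks of variable 2: 3, 2, 6, 5, 4, 7, 1
d = r₁ − r₂: 1, 5, -5, 0, -2, -1, 2
d²: 1, 25, 25, 0, 4, 1, 4; Σd² = 60
ρ = 1 − 6·60/(7·48) = 1 − 360/336 = -0.071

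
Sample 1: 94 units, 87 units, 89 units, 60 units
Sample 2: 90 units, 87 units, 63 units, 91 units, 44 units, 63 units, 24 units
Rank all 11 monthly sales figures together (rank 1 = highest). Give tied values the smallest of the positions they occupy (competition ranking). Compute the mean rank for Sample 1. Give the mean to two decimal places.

Sorted (descending): 94, 91, 90, 89, 87, 87, 63, 63, 60, 44, 24
The 2 values of 87 occupy positions 5–6 → each gets rank 5.
The 2 values of 63 occupy positions 7–8 → each gets rank 7.
Sample 1 values → pooled ranks: 94→1, 87→5, 89→4, 60→9
Mean rank = (1 + 5 + 4 + 9) / 4 = 4.75

4.75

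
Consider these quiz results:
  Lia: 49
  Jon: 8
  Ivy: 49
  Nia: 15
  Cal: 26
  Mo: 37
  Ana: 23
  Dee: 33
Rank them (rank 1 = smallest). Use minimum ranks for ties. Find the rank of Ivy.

7

Sorted (ascending): 8, 15, 23, 26, 33, 37, 49, 49
The 2 values of 49 occupy positions 7–8 → each gets rank 7.
Ivy has value 49 → rank 7.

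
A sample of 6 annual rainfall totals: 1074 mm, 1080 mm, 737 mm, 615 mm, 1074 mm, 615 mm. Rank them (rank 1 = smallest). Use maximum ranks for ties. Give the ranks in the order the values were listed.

5, 6, 3, 2, 5, 2

Sorted (ascending): 615, 615, 737, 1074, 1074, 1080
The 2 values of 615 occupy positions 1–2 → each gets rank 2.
The 2 values of 1074 occupy positions 4–5 → each gets rank 5.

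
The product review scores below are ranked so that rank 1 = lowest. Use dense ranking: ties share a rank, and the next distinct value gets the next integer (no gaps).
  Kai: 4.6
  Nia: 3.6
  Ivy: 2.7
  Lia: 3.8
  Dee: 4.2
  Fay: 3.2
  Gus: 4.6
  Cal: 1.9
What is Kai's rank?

Sorted (ascending): 1.9, 2.7, 3.2, 3.6, 3.8, 4.2, 4.6, 4.6
The 2 values of 4.6 share dense rank 7.
Remaining distinct values take the next consecutive integers.
Kai has value 4.6 → rank 7.

7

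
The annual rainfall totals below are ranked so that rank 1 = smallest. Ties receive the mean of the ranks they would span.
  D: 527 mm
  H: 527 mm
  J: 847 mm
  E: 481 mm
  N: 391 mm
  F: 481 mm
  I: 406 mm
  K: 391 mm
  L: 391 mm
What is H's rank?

Sorted (ascending): 391, 391, 391, 406, 481, 481, 527, 527, 847
The 3 values of 391 occupy positions 1–3 → average rank 2.
The 2 values of 481 occupy positions 5–6 → average rank (5+6)/2 = 5.5.
The 2 values of 527 occupy positions 7–8 → average rank (7+8)/2 = 7.5.
H has value 527 mm → rank 7.5.

7.5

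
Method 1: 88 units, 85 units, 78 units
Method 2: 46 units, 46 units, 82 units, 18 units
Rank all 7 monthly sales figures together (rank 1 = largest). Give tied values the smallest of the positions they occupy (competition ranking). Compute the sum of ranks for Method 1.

Sorted (descending): 88, 85, 82, 78, 46, 46, 18
The 2 values of 46 occupy positions 5–6 → each gets rank 5.
Method 1 values → pooled ranks: 88→1, 85→2, 78→4
Rank sum = 1 + 2 + 4 = 7

7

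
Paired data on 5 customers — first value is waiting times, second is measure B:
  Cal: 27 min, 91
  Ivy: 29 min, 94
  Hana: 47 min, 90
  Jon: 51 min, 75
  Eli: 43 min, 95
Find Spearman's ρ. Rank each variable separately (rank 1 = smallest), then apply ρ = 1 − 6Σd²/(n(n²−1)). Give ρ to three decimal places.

-0.600

Ranks of variable 1: 1, 2, 4, 5, 3
Ranks of variable 2: 3, 4, 2, 1, 5
d = r₁ − r₂: -2, -2, 2, 4, -2
d²: 4, 4, 4, 16, 4; Σd² = 32
ρ = 1 − 6·32/(5·24) = 1 − 192/120 = -0.600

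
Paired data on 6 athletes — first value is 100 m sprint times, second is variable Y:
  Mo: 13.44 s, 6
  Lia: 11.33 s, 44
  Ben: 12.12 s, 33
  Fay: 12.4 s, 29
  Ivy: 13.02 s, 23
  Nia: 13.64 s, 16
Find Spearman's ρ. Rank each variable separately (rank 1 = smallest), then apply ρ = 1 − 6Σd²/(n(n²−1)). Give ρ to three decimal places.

Ranks of variable 1: 5, 1, 2, 3, 4, 6
Ranks of variable 2: 1, 6, 5, 4, 3, 2
d = r₁ − r₂: 4, -5, -3, -1, 1, 4
d²: 16, 25, 9, 1, 1, 16; Σd² = 68
ρ = 1 − 6·68/(6·35) = 1 − 408/210 = -0.943

-0.943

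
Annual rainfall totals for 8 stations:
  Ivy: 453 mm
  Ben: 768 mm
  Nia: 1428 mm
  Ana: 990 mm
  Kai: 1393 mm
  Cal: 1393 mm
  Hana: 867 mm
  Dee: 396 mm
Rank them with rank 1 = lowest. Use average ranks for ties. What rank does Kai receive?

6.5

Sorted (ascending): 396, 453, 768, 867, 990, 1393, 1393, 1428
The 2 values of 1393 occupy positions 6–7 → average rank (6+7)/2 = 6.5.
Kai has value 1393 mm → rank 6.5.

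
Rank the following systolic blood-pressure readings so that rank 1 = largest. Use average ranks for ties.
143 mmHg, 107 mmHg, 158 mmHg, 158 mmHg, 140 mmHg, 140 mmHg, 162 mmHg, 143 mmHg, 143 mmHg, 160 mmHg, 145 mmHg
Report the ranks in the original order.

Sorted (descending): 162, 160, 158, 158, 145, 143, 143, 143, 140, 140, 107
The 2 values of 158 occupy positions 3–4 → average rank (3+4)/2 = 3.5.
The 3 values of 143 occupy positions 6–8 → average rank 7.
The 2 values of 140 occupy positions 9–10 → average rank (9+10)/2 = 9.5.

7, 11, 3.5, 3.5, 9.5, 9.5, 1, 7, 7, 2, 5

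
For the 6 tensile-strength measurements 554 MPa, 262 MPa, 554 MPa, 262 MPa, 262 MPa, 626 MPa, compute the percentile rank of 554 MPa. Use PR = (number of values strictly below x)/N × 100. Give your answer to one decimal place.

N = 6.
Strictly below 554: 3. Equal to 554: 2.
PR = 3/6 × 100 = 50.0

50.0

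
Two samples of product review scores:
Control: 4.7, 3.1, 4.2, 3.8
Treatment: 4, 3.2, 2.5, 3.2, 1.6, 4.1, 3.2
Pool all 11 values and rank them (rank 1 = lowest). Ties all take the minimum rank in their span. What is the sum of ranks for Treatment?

32

Sorted (ascending): 1.6, 2.5, 3.1, 3.2, 3.2, 3.2, 3.8, 4, 4.1, 4.2, 4.7
The 3 values of 3.2 occupy positions 4–6 → each gets rank 4.
Treatment values → pooled ranks: 4→8, 3.2→4, 2.5→2, 3.2→4, 1.6→1, 4.1→9, 3.2→4
Rank sum = 8 + 4 + 2 + 4 + 1 + 9 + 4 = 32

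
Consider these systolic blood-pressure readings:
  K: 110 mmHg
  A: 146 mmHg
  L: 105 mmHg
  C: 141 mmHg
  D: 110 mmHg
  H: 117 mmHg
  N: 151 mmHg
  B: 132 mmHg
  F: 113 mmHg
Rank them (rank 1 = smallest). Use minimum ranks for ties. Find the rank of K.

2

Sorted (ascending): 105, 110, 110, 113, 117, 132, 141, 146, 151
The 2 values of 110 occupy positions 2–3 → each gets rank 2.
K has value 110 mmHg → rank 2.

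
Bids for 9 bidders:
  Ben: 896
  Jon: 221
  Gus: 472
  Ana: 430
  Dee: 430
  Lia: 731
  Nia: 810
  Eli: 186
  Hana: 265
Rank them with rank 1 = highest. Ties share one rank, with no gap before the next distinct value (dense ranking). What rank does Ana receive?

Sorted (descending): 896, 810, 731, 472, 430, 430, 265, 221, 186
The 2 values of 430 share dense rank 5.
Remaining distinct values take the next consecutive integers.
Ana has value 430 → rank 5.

5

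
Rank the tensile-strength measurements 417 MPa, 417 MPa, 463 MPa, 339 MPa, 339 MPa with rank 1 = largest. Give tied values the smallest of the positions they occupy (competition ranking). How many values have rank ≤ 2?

Sorted (descending): 463, 417, 417, 339, 339
The 2 values of 417 occupy positions 2–3 → each gets rank 2.
The 2 values of 339 occupy positions 4–5 → each gets rank 4.
Ranks ≤ 2: {1, 2, 2} → 3 values.

3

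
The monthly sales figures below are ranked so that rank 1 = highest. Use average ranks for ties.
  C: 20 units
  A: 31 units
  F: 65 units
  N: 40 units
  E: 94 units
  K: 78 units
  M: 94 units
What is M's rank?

Sorted (descending): 94, 94, 78, 65, 40, 31, 20
The 2 values of 94 occupy positions 1–2 → average rank (1+2)/2 = 1.5.
M has value 94 units → rank 1.5.

1.5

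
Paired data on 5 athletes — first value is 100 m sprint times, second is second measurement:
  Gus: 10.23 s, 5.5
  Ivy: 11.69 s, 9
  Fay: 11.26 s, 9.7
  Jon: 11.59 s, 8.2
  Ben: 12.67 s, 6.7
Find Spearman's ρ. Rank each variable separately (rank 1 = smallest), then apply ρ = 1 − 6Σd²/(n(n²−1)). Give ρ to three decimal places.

Ranks of variable 1: 1, 4, 2, 3, 5
Ranks of variable 2: 1, 4, 5, 3, 2
d = r₁ − r₂: 0, 0, -3, 0, 3
d²: 0, 0, 9, 0, 9; Σd² = 18
ρ = 1 − 6·18/(5·24) = 1 − 108/120 = 0.100

0.100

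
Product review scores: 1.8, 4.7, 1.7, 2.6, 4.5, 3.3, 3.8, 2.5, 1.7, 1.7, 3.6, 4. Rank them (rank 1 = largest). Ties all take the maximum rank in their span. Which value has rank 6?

Sorted (descending): 4.7, 4.5, 4, 3.8, 3.6, 3.3, 2.6, 2.5, 1.8, 1.7, 1.7, 1.7
The 3 values of 1.7 occupy positions 10–12 → each gets rank 12.
Rank 6 → value 3.3.

3.3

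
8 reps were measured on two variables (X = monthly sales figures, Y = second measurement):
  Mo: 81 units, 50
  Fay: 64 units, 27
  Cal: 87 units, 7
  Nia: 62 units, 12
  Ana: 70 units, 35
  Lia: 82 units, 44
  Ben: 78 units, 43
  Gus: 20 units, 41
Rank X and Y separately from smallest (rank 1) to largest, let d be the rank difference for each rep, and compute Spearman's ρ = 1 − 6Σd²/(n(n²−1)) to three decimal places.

Ranks of variable 1: 6, 3, 8, 2, 4, 7, 5, 1
Ranks of variable 2: 8, 3, 1, 2, 4, 7, 6, 5
d = r₁ − r₂: -2, 0, 7, 0, 0, 0, -1, -4
d²: 4, 0, 49, 0, 0, 0, 1, 16; Σd² = 70
ρ = 1 − 6·70/(8·63) = 1 − 420/504 = 0.167

0.167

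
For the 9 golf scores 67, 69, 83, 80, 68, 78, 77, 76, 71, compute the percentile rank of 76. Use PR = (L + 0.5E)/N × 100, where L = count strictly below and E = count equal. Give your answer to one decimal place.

50.0

N = 9.
Strictly below 76: 4. Equal to 76: 1.
PR = (4 + 0.5·1)/9 × 100 = 50.0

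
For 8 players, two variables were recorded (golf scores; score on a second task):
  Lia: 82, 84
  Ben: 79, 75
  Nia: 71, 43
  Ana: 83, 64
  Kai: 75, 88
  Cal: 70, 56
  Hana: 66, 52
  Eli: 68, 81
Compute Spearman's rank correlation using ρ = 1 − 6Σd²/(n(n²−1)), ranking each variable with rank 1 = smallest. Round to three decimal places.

Ranks of variable 1: 7, 6, 4, 8, 5, 3, 1, 2
Ranks of variable 2: 7, 5, 1, 4, 8, 3, 2, 6
d = r₁ − r₂: 0, 1, 3, 4, -3, 0, -1, -4
d²: 0, 1, 9, 16, 9, 0, 1, 16; Σd² = 52
ρ = 1 − 6·52/(8·63) = 1 − 312/504 = 0.381

0.381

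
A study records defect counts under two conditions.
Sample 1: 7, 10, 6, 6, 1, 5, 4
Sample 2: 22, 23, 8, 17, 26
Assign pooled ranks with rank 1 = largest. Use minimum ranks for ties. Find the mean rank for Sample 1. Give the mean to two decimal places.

8.71

Sorted (descending): 26, 23, 22, 17, 10, 8, 7, 6, 6, 5, 4, 1
The 2 values of 6 occupy positions 8–9 → each gets rank 8.
Sample 1 values → pooled ranks: 7→7, 10→5, 6→8, 6→8, 1→12, 5→10, 4→11
Mean rank = (7 + 5 + 8 + 8 + 12 + 10 + 11) / 7 = 8.71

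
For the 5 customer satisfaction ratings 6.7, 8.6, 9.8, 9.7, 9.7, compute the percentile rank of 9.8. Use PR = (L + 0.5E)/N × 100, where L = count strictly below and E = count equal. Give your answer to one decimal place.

N = 5.
Strictly below 9.8: 4. Equal to 9.8: 1.
PR = (4 + 0.5·1)/5 × 100 = 90.0

90.0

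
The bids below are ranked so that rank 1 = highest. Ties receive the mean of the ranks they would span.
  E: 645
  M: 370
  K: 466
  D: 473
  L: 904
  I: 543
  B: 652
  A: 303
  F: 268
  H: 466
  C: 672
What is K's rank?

Sorted (descending): 904, 672, 652, 645, 543, 473, 466, 466, 370, 303, 268
The 2 values of 466 occupy positions 7–8 → average rank (7+8)/2 = 7.5.
K has value 466 → rank 7.5.

7.5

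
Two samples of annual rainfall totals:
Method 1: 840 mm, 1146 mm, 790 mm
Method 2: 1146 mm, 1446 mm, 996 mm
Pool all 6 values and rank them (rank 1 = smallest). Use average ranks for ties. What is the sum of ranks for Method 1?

Sorted (ascending): 790, 840, 996, 1146, 1146, 1446
The 2 values of 1146 occupy positions 4–5 → average rank (4+5)/2 = 4.5.
Method 1 values → pooled ranks: 840→2, 1146→4.5, 790→1
Rank sum = 2 + 4.5 + 1 = 7.5

7.5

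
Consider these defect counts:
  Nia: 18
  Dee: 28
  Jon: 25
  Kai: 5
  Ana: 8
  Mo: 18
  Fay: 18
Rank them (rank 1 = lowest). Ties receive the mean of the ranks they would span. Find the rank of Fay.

Sorted (ascending): 5, 8, 18, 18, 18, 25, 28
The 3 values of 18 occupy positions 3–5 → average rank 4.
Fay has value 18 → rank 4.

4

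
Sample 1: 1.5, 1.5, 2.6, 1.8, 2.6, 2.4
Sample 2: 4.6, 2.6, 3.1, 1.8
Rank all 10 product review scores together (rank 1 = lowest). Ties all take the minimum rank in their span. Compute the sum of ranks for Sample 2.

28

Sorted (ascending): 1.5, 1.5, 1.8, 1.8, 2.4, 2.6, 2.6, 2.6, 3.1, 4.6
The 2 values of 1.5 occupy positions 1–2 → each gets rank 1.
The 2 values of 1.8 occupy positions 3–4 → each gets rank 3.
The 3 values of 2.6 occupy positions 6–8 → each gets rank 6.
Sample 2 values → pooled ranks: 4.6→10, 2.6→6, 3.1→9, 1.8→3
Rank sum = 10 + 6 + 9 + 3 = 28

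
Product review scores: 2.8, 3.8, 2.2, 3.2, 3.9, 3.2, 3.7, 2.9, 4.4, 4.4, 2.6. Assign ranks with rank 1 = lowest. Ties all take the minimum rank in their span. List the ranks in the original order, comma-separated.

3, 8, 1, 5, 9, 5, 7, 4, 10, 10, 2

Sorted (ascending): 2.2, 2.6, 2.8, 2.9, 3.2, 3.2, 3.7, 3.8, 3.9, 4.4, 4.4
The 2 values of 3.2 occupy positions 5–6 → each gets rank 5.
The 2 values of 4.4 occupy positions 10–11 → each gets rank 10.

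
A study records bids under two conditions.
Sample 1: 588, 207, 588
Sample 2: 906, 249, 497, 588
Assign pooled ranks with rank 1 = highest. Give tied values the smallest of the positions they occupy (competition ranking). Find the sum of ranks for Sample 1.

11

Sorted (descending): 906, 588, 588, 588, 497, 249, 207
The 3 values of 588 occupy positions 2–4 → each gets rank 2.
Sample 1 values → pooled ranks: 588→2, 207→7, 588→2
Rank sum = 2 + 7 + 2 = 11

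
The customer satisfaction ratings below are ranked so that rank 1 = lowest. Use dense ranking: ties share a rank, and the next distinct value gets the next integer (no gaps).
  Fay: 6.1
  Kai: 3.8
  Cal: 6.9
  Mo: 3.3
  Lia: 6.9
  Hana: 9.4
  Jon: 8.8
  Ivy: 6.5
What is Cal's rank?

5

Sorted (ascending): 3.3, 3.8, 6.1, 6.5, 6.9, 6.9, 8.8, 9.4
The 2 values of 6.9 share dense rank 5.
Remaining distinct values take the next consecutive integers.
Cal has value 6.9 → rank 5.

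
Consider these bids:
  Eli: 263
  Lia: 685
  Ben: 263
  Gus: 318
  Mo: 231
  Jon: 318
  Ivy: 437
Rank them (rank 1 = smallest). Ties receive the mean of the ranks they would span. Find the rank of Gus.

Sorted (ascending): 231, 263, 263, 318, 318, 437, 685
The 2 values of 263 occupy positions 2–3 → average rank (2+3)/2 = 2.5.
The 2 values of 318 occupy positions 4–5 → average rank (4+5)/2 = 4.5.
Gus has value 318 → rank 4.5.

4.5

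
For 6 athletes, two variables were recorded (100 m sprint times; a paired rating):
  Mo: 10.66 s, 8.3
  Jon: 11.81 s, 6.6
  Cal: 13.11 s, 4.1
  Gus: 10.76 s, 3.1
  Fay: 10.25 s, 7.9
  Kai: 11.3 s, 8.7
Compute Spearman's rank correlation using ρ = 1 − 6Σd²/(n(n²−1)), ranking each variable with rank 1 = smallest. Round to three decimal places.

Ranks of variable 1: 2, 5, 6, 3, 1, 4
Ranks of variable 2: 5, 3, 2, 1, 4, 6
d = r₁ − r₂: -3, 2, 4, 2, -3, -2
d²: 9, 4, 16, 4, 9, 4; Σd² = 46
ρ = 1 − 6·46/(6·35) = 1 − 276/210 = -0.314

-0.314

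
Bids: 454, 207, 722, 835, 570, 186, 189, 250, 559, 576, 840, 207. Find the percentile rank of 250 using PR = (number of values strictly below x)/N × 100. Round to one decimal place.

N = 12.
Strictly below 250: 4. Equal to 250: 1.
PR = 4/12 × 100 = 33.3

33.3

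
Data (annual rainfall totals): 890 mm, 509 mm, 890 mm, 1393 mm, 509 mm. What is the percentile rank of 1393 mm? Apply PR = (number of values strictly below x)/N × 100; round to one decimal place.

80.0

N = 5.
Strictly below 1393: 4. Equal to 1393: 1.
PR = 4/5 × 100 = 80.0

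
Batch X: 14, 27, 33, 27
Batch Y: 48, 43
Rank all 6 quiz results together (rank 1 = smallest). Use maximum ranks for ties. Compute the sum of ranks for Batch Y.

Sorted (ascending): 14, 27, 27, 33, 43, 48
The 2 values of 27 occupy positions 2–3 → each gets rank 3.
Batch Y values → pooled ranks: 48→6, 43→5
Rank sum = 6 + 5 = 11

11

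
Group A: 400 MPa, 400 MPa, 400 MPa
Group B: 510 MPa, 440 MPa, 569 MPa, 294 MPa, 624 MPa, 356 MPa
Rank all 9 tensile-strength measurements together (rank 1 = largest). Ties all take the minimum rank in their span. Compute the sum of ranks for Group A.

Sorted (descending): 624, 569, 510, 440, 400, 400, 400, 356, 294
The 3 values of 400 occupy positions 5–7 → each gets rank 5.
Group A values → pooled ranks: 400→5, 400→5, 400→5
Rank sum = 5 + 5 + 5 = 15

15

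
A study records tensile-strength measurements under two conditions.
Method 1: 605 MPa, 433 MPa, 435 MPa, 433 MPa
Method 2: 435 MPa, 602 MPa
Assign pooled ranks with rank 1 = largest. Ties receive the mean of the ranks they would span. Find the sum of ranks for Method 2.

Sorted (descending): 605, 602, 435, 435, 433, 433
The 2 values of 435 occupy positions 3–4 → average rank (3+4)/2 = 3.5.
The 2 values of 433 occupy positions 5–6 → average rank (5+6)/2 = 5.5.
Method 2 values → pooled ranks: 435→3.5, 602→2
Rank sum = 3.5 + 2 = 5.5

5.5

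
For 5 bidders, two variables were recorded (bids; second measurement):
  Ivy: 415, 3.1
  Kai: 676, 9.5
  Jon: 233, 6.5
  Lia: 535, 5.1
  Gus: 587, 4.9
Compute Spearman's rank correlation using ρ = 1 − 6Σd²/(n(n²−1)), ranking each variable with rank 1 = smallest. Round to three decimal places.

0.300

Ranks of variable 1: 2, 5, 1, 3, 4
Ranks of variable 2: 1, 5, 4, 3, 2
d = r₁ − r₂: 1, 0, -3, 0, 2
d²: 1, 0, 9, 0, 4; Σd² = 14
ρ = 1 − 6·14/(5·24) = 1 − 84/120 = 0.300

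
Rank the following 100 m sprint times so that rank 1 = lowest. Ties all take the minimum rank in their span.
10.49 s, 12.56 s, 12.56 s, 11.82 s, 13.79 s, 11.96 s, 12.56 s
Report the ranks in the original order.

Sorted (ascending): 10.49, 11.82, 11.96, 12.56, 12.56, 12.56, 13.79
The 3 values of 12.56 occupy positions 4–6 → each gets rank 4.

1, 4, 4, 2, 7, 3, 4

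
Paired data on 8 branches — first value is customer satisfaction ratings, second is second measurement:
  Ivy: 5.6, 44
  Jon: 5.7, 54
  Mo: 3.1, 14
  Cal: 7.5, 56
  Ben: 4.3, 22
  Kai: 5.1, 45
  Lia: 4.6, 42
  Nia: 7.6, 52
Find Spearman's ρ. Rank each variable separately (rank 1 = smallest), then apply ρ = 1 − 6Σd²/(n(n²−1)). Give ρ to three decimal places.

Ranks of variable 1: 5, 6, 1, 7, 2, 4, 3, 8
Ranks of variable 2: 4, 7, 1, 8, 2, 5, 3, 6
d = r₁ − r₂: 1, -1, 0, -1, 0, -1, 0, 2
d²: 1, 1, 0, 1, 0, 1, 0, 4; Σd² = 8
ρ = 1 − 6·8/(8·63) = 1 − 48/504 = 0.905

0.905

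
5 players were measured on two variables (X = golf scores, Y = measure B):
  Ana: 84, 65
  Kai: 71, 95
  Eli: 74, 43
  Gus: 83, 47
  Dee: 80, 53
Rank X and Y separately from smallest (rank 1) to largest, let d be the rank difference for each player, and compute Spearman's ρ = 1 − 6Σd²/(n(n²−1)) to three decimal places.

Ranks of variable 1: 5, 1, 2, 4, 3
Ranks of variable 2: 4, 5, 1, 2, 3
d = r₁ − r₂: 1, -4, 1, 2, 0
d²: 1, 16, 1, 4, 0; Σd² = 22
ρ = 1 − 6·22/(5·24) = 1 − 132/120 = -0.100

-0.100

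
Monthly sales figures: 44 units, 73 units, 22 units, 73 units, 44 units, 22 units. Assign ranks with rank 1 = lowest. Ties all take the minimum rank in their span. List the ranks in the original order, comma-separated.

Sorted (ascending): 22, 22, 44, 44, 73, 73
The 2 values of 22 occupy positions 1–2 → each gets rank 1.
The 2 values of 44 occupy positions 3–4 → each gets rank 3.
The 2 values of 73 occupy positions 5–6 → each gets rank 5.

3, 5, 1, 5, 3, 1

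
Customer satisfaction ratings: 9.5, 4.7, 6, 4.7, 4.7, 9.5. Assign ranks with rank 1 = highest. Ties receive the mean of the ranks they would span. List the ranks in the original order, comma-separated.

1.5, 5, 3, 5, 5, 1.5

Sorted (descending): 9.5, 9.5, 6, 4.7, 4.7, 4.7
The 2 values of 9.5 occupy positions 1–2 → average rank (1+2)/2 = 1.5.
The 3 values of 4.7 occupy positions 4–6 → average rank 5.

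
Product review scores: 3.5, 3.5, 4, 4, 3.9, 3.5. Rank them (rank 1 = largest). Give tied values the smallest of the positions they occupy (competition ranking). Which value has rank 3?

Sorted (descending): 4, 4, 3.9, 3.5, 3.5, 3.5
The 2 values of 4 occupy positions 1–2 → each gets rank 1.
The 3 values of 3.5 occupy positions 4–6 → each gets rank 4.
Rank 3 → value 3.9.

3.9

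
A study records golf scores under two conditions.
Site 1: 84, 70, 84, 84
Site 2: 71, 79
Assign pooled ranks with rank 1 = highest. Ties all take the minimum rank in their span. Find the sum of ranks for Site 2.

Sorted (descending): 84, 84, 84, 79, 71, 70
The 3 values of 84 occupy positions 1–3 → each gets rank 1.
Site 2 values → pooled ranks: 71→5, 79→4
Rank sum = 5 + 4 = 9

9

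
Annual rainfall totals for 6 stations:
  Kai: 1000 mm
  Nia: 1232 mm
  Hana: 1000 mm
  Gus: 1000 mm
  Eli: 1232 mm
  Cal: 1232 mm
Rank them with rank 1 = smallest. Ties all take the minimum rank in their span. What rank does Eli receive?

Sorted (ascending): 1000, 1000, 1000, 1232, 1232, 1232
The 3 values of 1000 occupy positions 1–3 → each gets rank 1.
The 3 values of 1232 occupy positions 4–6 → each gets rank 4.
Eli has value 1232 mm → rank 4.

4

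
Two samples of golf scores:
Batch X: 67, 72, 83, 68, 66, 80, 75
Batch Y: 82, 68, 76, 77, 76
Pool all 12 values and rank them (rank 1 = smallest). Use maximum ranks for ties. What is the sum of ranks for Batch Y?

40

Sorted (ascending): 66, 67, 68, 68, 72, 75, 76, 76, 77, 80, 82, 83
The 2 values of 68 occupy positions 3–4 → each gets rank 4.
The 2 values of 76 occupy positions 7–8 → each gets rank 8.
Batch Y values → pooled ranks: 82→11, 68→4, 76→8, 77→9, 76→8
Rank sum = 11 + 4 + 8 + 9 + 8 = 40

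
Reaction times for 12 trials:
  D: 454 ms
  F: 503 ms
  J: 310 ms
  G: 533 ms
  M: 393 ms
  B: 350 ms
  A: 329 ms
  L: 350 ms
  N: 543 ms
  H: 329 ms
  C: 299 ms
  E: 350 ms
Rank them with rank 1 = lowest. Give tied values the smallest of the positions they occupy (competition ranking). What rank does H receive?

Sorted (ascending): 299, 310, 329, 329, 350, 350, 350, 393, 454, 503, 533, 543
The 2 values of 329 occupy positions 3–4 → each gets rank 3.
The 3 values of 350 occupy positions 5–7 → each gets rank 5.
H has value 329 ms → rank 3.

3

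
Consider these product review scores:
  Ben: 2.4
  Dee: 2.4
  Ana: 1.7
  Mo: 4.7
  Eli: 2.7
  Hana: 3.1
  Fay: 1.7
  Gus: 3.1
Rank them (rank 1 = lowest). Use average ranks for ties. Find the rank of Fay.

1.5

Sorted (ascending): 1.7, 1.7, 2.4, 2.4, 2.7, 3.1, 3.1, 4.7
The 2 values of 1.7 occupy positions 1–2 → average rank (1+2)/2 = 1.5.
The 2 values of 2.4 occupy positions 3–4 → average rank (3+4)/2 = 3.5.
The 2 values of 3.1 occupy positions 6–7 → average rank (6+7)/2 = 6.5.
Fay has value 1.7 → rank 1.5.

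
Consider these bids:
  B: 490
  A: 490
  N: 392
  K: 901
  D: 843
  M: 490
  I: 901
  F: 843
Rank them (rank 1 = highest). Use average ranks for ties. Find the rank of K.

1.5

Sorted (descending): 901, 901, 843, 843, 490, 490, 490, 392
The 2 values of 901 occupy positions 1–2 → average rank (1+2)/2 = 1.5.
The 2 values of 843 occupy positions 3–4 → average rank (3+4)/2 = 3.5.
The 3 values of 490 occupy positions 5–7 → average rank 6.
K has value 901 → rank 1.5.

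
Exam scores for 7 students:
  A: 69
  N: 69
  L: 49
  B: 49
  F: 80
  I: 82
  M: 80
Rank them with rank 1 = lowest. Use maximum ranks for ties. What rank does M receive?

Sorted (ascending): 49, 49, 69, 69, 80, 80, 82
The 2 values of 49 occupy positions 1–2 → each gets rank 2.
The 2 values of 69 occupy positions 3–4 → each gets rank 4.
The 2 values of 80 occupy positions 5–6 → each gets rank 6.
M has value 80 → rank 6.

6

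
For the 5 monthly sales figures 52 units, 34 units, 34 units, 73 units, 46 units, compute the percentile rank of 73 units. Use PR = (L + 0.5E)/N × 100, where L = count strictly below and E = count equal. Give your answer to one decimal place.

N = 5.
Strictly below 73: 4. Equal to 73: 1.
PR = (4 + 0.5·1)/5 × 100 = 90.0

90.0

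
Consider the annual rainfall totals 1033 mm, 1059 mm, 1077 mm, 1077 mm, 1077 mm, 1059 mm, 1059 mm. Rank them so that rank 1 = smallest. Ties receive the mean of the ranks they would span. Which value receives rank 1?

1033

Sorted (ascending): 1033, 1059, 1059, 1059, 1077, 1077, 1077
The 3 values of 1059 occupy positions 2–4 → average rank 3.
The 3 values of 1077 occupy positions 5–7 → average rank 6.
Rank 1 → value 1033.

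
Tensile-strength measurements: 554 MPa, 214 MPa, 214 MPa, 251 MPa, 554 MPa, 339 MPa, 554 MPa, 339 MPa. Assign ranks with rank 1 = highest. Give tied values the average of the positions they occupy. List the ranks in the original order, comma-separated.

2, 7.5, 7.5, 6, 2, 4.5, 2, 4.5

Sorted (descending): 554, 554, 554, 339, 339, 251, 214, 214
The 3 values of 554 occupy positions 1–3 → average rank 2.
The 2 values of 339 occupy positions 4–5 → average rank (4+5)/2 = 4.5.
The 2 values of 214 occupy positions 7–8 → average rank (7+8)/2 = 7.5.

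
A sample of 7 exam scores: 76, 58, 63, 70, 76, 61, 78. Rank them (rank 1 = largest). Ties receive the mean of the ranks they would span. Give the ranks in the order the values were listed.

Sorted (descending): 78, 76, 76, 70, 63, 61, 58
The 2 values of 76 occupy positions 2–3 → average rank (2+3)/2 = 2.5.

2.5, 7, 5, 4, 2.5, 6, 1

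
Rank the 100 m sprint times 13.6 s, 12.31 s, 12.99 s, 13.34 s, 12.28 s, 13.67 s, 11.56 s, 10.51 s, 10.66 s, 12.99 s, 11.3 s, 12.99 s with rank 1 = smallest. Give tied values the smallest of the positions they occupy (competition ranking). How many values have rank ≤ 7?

Sorted (ascending): 10.51, 10.66, 11.3, 11.56, 12.28, 12.31, 12.99, 12.99, 12.99, 13.34, 13.6, 13.67
The 3 values of 12.99 occupy positions 7–9 → each gets rank 7.
Ranks ≤ 7: {1, 2, 3, 4, 5, 6, 7, 7, 7} → 9 values.

9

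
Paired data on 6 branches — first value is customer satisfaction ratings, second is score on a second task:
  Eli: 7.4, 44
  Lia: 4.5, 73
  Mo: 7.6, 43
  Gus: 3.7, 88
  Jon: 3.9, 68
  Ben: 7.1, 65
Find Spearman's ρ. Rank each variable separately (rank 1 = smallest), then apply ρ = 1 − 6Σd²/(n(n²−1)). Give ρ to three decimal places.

-0.943

Ranks of variable 1: 5, 3, 6, 1, 2, 4
Ranks of variable 2: 2, 5, 1, 6, 4, 3
d = r₁ − r₂: 3, -2, 5, -5, -2, 1
d²: 9, 4, 25, 25, 4, 1; Σd² = 68
ρ = 1 − 6·68/(6·35) = 1 − 408/210 = -0.943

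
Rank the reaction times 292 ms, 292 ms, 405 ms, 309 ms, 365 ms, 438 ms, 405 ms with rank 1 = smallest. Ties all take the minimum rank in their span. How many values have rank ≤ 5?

Sorted (ascending): 292, 292, 309, 365, 405, 405, 438
The 2 values of 292 occupy positions 1–2 → each gets rank 1.
The 2 values of 405 occupy positions 5–6 → each gets rank 5.
Ranks ≤ 5: {1, 1, 3, 4, 5, 5} → 6 values.

6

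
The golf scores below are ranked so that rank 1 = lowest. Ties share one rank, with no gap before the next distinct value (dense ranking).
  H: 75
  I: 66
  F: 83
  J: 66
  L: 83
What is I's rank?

1

Sorted (ascending): 66, 66, 75, 83, 83
The 2 values of 66 share dense rank 1.
The 2 values of 83 share dense rank 3.
Remaining distinct values take the next consecutive integers.
I has value 66 → rank 1.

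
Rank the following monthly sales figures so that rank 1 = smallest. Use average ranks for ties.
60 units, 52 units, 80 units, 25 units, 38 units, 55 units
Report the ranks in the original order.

Sorted (ascending): 25, 38, 52, 55, 60, 80
No ties — each value takes its position as its rank.

5, 3, 6, 1, 2, 4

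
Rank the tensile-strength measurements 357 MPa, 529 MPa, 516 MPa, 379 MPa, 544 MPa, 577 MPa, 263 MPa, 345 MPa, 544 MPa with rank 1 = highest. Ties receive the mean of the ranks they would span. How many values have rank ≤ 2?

1

Sorted (descending): 577, 544, 544, 529, 516, 379, 357, 345, 263
The 2 values of 544 occupy positions 2–3 → average rank (2+3)/2 = 2.5.
Ranks ≤ 2: {1} → 1 value.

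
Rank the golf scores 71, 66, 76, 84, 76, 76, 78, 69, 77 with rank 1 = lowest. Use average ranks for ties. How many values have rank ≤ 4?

Sorted (ascending): 66, 69, 71, 76, 76, 76, 77, 78, 84
The 3 values of 76 occupy positions 4–6 → average rank 5.
Ranks ≤ 4: {1, 2, 3} → 3 values.

3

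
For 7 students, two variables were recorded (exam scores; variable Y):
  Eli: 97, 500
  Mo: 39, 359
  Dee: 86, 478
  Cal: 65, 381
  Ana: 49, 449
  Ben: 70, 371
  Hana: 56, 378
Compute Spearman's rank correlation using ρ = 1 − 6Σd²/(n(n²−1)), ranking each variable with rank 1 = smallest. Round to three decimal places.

Ranks of variable 1: 7, 1, 6, 4, 2, 5, 3
Ranks of variable 2: 7, 1, 6, 4, 5, 2, 3
d = r₁ − r₂: 0, 0, 0, 0, -3, 3, 0
d²: 0, 0, 0, 0, 9, 9, 0; Σd² = 18
ρ = 1 − 6·18/(7·48) = 1 − 108/336 = 0.679

0.679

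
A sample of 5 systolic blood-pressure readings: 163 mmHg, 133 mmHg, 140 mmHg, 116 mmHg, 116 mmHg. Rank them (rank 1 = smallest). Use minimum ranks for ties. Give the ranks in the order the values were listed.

Sorted (ascending): 116, 116, 133, 140, 163
The 2 values of 116 occupy positions 1–2 → each gets rank 1.

5, 3, 4, 1, 1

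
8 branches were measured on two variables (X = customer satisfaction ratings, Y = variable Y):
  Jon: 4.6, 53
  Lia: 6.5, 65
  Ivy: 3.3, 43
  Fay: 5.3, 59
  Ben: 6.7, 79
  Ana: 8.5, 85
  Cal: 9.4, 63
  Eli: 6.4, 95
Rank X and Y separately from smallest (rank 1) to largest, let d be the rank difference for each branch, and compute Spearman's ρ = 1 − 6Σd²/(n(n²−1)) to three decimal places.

Ranks of variable 1: 2, 5, 1, 3, 6, 7, 8, 4
Ranks of variable 2: 2, 5, 1, 3, 6, 7, 4, 8
d = r₁ − r₂: 0, 0, 0, 0, 0, 0, 4, -4
d²: 0, 0, 0, 0, 0, 0, 16, 16; Σd² = 32
ρ = 1 − 6·32/(8·63) = 1 − 192/504 = 0.619

0.619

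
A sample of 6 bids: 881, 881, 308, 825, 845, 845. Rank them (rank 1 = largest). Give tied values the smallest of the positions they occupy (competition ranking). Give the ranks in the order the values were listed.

Sorted (descending): 881, 881, 845, 845, 825, 308
The 2 values of 881 occupy positions 1–2 → each gets rank 1.
The 2 values of 845 occupy positions 3–4 → each gets rank 3.

1, 1, 6, 5, 3, 3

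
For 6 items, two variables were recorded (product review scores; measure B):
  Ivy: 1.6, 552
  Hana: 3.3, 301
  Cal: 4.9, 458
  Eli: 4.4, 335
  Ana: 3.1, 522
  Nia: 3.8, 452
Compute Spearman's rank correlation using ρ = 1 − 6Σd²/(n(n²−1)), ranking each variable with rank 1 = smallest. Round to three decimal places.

Ranks of variable 1: 1, 3, 6, 5, 2, 4
Ranks of variable 2: 6, 1, 4, 2, 5, 3
d = r₁ − r₂: -5, 2, 2, 3, -3, 1
d²: 25, 4, 4, 9, 9, 1; Σd² = 52
ρ = 1 − 6·52/(6·35) = 1 − 312/210 = -0.486

-0.486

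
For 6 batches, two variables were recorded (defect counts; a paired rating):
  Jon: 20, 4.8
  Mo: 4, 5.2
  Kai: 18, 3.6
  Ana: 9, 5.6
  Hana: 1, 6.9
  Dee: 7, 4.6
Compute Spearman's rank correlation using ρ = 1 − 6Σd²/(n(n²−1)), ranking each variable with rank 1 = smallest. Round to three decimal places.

-0.600

Ranks of variable 1: 6, 2, 5, 4, 1, 3
Ranks of variable 2: 3, 4, 1, 5, 6, 2
d = r₁ − r₂: 3, -2, 4, -1, -5, 1
d²: 9, 4, 16, 1, 25, 1; Σd² = 56
ρ = 1 − 6·56/(6·35) = 1 − 336/210 = -0.600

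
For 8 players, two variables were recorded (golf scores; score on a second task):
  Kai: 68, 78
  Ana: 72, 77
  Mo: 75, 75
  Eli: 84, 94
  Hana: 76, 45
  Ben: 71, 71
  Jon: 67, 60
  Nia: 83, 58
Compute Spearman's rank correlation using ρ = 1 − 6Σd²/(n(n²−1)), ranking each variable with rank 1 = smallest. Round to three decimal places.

Ranks of variable 1: 2, 4, 5, 8, 6, 3, 1, 7
Ranks of variable 2: 7, 6, 5, 8, 1, 4, 3, 2
d = r₁ − r₂: -5, -2, 0, 0, 5, -1, -2, 5
d²: 25, 4, 0, 0, 25, 1, 4, 25; Σd² = 84
ρ = 1 − 6·84/(8·63) = 1 − 504/504 = 0.000

0.000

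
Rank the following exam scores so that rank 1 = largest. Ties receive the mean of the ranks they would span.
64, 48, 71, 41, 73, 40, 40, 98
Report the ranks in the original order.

4, 5, 3, 6, 2, 7.5, 7.5, 1

Sorted (descending): 98, 73, 71, 64, 48, 41, 40, 40
The 2 values of 40 occupy positions 7–8 → average rank (7+8)/2 = 7.5.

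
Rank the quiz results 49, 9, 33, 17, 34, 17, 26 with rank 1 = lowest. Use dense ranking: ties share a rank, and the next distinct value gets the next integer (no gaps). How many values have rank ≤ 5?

6

Sorted (ascending): 9, 17, 17, 26, 33, 34, 49
The 2 values of 17 share dense rank 2.
Remaining distinct values take the next consecutive integers.
Ranks ≤ 5: {1, 2, 2, 3, 4, 5} → 6 values.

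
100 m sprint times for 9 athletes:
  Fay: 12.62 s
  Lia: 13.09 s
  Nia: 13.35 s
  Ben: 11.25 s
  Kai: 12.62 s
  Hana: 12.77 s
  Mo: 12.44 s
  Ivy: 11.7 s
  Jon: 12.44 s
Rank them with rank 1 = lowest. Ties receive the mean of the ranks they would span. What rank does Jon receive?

3.5

Sorted (ascending): 11.25, 11.7, 12.44, 12.44, 12.62, 12.62, 12.77, 13.09, 13.35
The 2 values of 12.44 occupy positions 3–4 → average rank (3+4)/2 = 3.5.
The 2 values of 12.62 occupy positions 5–6 → average rank (5+6)/2 = 5.5.
Jon has value 12.44 s → rank 3.5.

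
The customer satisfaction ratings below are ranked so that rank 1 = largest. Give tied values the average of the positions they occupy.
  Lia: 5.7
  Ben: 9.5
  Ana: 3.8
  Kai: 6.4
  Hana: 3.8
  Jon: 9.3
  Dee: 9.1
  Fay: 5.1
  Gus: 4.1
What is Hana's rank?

8.5

Sorted (descending): 9.5, 9.3, 9.1, 6.4, 5.7, 5.1, 4.1, 3.8, 3.8
The 2 values of 3.8 occupy positions 8–9 → average rank (8+9)/2 = 8.5.
Hana has value 3.8 → rank 8.5.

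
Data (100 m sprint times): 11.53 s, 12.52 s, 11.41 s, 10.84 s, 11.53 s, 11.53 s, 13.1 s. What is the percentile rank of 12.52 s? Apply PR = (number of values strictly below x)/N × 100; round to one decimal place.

71.4

N = 7.
Strictly below 12.52: 5. Equal to 12.52: 1.
PR = 5/7 × 100 = 71.4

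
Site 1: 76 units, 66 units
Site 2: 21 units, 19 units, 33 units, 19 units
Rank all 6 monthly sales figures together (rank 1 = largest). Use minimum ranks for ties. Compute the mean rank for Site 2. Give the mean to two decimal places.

4.25

Sorted (descending): 76, 66, 33, 21, 19, 19
The 2 values of 19 occupy positions 5–6 → each gets rank 5.
Site 2 values → pooled ranks: 21→4, 19→5, 33→3, 19→5
Mean rank = (4 + 5 + 3 + 5) / 4 = 4.25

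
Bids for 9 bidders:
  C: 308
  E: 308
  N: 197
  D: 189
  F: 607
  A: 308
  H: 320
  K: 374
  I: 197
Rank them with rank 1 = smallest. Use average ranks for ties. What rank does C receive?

5

Sorted (ascending): 189, 197, 197, 308, 308, 308, 320, 374, 607
The 2 values of 197 occupy positions 2–3 → average rank (2+3)/2 = 2.5.
The 3 values of 308 occupy positions 4–6 → average rank 5.
C has value 308 → rank 5.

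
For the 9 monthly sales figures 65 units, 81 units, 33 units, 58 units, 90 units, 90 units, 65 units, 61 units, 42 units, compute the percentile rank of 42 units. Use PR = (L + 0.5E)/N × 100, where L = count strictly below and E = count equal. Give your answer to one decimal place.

N = 9.
Strictly below 42: 1. Equal to 42: 1.
PR = (1 + 0.5·1)/9 × 100 = 16.7

16.7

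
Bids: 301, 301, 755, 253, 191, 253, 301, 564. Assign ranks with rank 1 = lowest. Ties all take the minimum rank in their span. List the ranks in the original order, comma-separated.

Sorted (ascending): 191, 253, 253, 301, 301, 301, 564, 755
The 2 values of 253 occupy positions 2–3 → each gets rank 2.
The 3 values of 301 occupy positions 4–6 → each gets rank 4.

4, 4, 8, 2, 1, 2, 4, 7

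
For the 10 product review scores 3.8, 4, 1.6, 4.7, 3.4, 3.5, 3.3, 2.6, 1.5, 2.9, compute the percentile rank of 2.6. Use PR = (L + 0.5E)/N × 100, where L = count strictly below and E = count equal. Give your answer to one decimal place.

N = 10.
Strictly below 2.6: 2. Equal to 2.6: 1.
PR = (2 + 0.5·1)/10 × 100 = 25.0

25.0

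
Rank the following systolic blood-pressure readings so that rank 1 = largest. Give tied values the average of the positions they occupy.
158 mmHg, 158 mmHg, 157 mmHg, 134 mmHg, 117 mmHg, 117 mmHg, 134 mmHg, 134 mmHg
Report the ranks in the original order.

1.5, 1.5, 3, 5, 7.5, 7.5, 5, 5

Sorted (descending): 158, 158, 157, 134, 134, 134, 117, 117
The 2 values of 158 occupy positions 1–2 → average rank (1+2)/2 = 1.5.
The 3 values of 134 occupy positions 4–6 → average rank 5.
The 2 values of 117 occupy positions 7–8 → average rank (7+8)/2 = 7.5.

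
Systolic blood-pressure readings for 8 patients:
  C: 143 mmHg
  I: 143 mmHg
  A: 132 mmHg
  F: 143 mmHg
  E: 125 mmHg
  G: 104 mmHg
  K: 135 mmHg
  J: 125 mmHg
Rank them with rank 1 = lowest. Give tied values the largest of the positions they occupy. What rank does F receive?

8

Sorted (ascending): 104, 125, 125, 132, 135, 143, 143, 143
The 2 values of 125 occupy positions 2–3 → each gets rank 3.
The 3 values of 143 occupy positions 6–8 → each gets rank 8.
F has value 143 mmHg → rank 8.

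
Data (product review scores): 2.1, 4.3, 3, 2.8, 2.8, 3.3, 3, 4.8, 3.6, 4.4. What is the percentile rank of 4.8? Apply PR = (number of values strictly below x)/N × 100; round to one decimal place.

90.0

N = 10.
Strictly below 4.8: 9. Equal to 4.8: 1.
PR = 9/10 × 100 = 90.0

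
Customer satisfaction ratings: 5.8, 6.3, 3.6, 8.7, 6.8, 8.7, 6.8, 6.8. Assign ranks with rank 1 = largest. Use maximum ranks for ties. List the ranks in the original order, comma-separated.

Sorted (descending): 8.7, 8.7, 6.8, 6.8, 6.8, 6.3, 5.8, 3.6
The 2 values of 8.7 occupy positions 1–2 → each gets rank 2.
The 3 values of 6.8 occupy positions 3–5 → each gets rank 5.

7, 6, 8, 2, 5, 2, 5, 5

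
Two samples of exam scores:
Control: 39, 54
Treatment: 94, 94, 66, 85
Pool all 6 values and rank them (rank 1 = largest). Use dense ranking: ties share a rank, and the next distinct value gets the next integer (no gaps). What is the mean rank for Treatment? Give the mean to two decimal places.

Sorted (descending): 94, 94, 85, 66, 54, 39
The 2 values of 94 share dense rank 1.
Remaining distinct values take the next consecutive integers.
Treatment values → pooled ranks: 94→1, 94→1, 66→3, 85→2
Mean rank = (1 + 1 + 3 + 2) / 4 = 1.75

1.75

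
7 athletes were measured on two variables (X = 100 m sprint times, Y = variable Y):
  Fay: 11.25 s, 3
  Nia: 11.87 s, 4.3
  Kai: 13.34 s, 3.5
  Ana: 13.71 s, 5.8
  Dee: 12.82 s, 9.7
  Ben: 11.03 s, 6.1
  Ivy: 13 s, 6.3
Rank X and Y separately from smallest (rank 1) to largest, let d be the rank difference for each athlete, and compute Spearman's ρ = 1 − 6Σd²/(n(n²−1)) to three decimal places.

Ranks of variable 1: 2, 3, 6, 7, 4, 1, 5
Ranks of variable 2: 1, 3, 2, 4, 7, 5, 6
d = r₁ − r₂: 1, 0, 4, 3, -3, -4, -1
d²: 1, 0, 16, 9, 9, 16, 1; Σd² = 52
ρ = 1 − 6·52/(7·48) = 1 − 312/336 = 0.071

0.071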